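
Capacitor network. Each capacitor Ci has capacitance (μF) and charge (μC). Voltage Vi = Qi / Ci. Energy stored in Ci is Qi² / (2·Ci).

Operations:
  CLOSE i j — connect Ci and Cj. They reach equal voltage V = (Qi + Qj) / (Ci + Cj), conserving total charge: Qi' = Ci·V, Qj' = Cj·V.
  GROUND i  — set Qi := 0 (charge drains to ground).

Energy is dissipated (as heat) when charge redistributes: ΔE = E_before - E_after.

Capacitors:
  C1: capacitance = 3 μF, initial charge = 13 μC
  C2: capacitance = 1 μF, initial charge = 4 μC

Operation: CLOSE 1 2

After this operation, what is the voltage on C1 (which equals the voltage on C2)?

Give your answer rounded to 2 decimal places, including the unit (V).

Answer: 4.25 V

Derivation:
Initial: C1(3μF, Q=13μC, V=4.33V), C2(1μF, Q=4μC, V=4.00V)
Op 1: CLOSE 1-2: Q_total=17.00, C_total=4.00, V=4.25; Q1=12.75, Q2=4.25; dissipated=0.042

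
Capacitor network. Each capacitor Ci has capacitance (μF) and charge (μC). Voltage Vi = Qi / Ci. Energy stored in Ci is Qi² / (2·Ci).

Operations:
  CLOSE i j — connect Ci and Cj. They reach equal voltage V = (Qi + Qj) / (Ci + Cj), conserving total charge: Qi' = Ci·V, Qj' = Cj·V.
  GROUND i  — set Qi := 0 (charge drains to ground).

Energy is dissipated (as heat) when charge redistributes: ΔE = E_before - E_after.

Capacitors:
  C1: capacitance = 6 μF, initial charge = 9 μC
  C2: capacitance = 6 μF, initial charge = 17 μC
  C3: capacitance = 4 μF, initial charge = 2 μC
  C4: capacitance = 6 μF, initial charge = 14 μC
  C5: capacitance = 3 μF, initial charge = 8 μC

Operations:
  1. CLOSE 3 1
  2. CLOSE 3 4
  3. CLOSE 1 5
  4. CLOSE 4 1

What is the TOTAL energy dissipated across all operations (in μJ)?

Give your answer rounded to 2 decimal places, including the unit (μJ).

Initial: C1(6μF, Q=9μC, V=1.50V), C2(6μF, Q=17μC, V=2.83V), C3(4μF, Q=2μC, V=0.50V), C4(6μF, Q=14μC, V=2.33V), C5(3μF, Q=8μC, V=2.67V)
Op 1: CLOSE 3-1: Q_total=11.00, C_total=10.00, V=1.10; Q3=4.40, Q1=6.60; dissipated=1.200
Op 2: CLOSE 3-4: Q_total=18.40, C_total=10.00, V=1.84; Q3=7.36, Q4=11.04; dissipated=1.825
Op 3: CLOSE 1-5: Q_total=14.60, C_total=9.00, V=1.62; Q1=9.73, Q5=4.87; dissipated=2.454
Op 4: CLOSE 4-1: Q_total=20.77, C_total=12.00, V=1.73; Q4=10.39, Q1=10.39; dissipated=0.071
Total dissipated: 5.551 μJ

Answer: 5.55 μJ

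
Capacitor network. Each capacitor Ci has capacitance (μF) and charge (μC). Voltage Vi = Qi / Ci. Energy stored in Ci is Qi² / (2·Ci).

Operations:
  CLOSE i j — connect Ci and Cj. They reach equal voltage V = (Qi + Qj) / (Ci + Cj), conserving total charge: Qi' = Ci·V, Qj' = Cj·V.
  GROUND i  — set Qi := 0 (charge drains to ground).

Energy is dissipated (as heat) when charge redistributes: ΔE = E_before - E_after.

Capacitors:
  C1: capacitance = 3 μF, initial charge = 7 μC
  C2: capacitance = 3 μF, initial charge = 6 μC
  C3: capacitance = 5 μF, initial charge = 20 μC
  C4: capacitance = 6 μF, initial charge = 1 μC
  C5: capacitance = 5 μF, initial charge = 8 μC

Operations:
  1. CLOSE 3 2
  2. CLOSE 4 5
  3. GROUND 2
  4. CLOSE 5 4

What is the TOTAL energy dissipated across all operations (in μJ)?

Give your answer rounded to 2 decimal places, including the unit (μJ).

Answer: 22.40 μJ

Derivation:
Initial: C1(3μF, Q=7μC, V=2.33V), C2(3μF, Q=6μC, V=2.00V), C3(5μF, Q=20μC, V=4.00V), C4(6μF, Q=1μC, V=0.17V), C5(5μF, Q=8μC, V=1.60V)
Op 1: CLOSE 3-2: Q_total=26.00, C_total=8.00, V=3.25; Q3=16.25, Q2=9.75; dissipated=3.750
Op 2: CLOSE 4-5: Q_total=9.00, C_total=11.00, V=0.82; Q4=4.91, Q5=4.09; dissipated=2.802
Op 3: GROUND 2: Q2=0; energy lost=15.844
Op 4: CLOSE 5-4: Q_total=9.00, C_total=11.00, V=0.82; Q5=4.09, Q4=4.91; dissipated=0.000
Total dissipated: 22.395 μJ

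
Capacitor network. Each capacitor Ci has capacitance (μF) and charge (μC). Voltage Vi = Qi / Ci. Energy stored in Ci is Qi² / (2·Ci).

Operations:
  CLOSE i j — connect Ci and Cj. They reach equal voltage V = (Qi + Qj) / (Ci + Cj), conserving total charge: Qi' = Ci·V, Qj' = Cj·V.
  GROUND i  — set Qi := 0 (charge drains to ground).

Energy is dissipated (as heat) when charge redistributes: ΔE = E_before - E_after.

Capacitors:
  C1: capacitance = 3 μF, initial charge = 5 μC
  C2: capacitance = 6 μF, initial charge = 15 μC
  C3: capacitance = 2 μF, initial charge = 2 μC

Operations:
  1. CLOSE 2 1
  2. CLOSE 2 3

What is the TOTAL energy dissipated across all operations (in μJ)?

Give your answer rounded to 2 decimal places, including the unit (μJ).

Initial: C1(3μF, Q=5μC, V=1.67V), C2(6μF, Q=15μC, V=2.50V), C3(2μF, Q=2μC, V=1.00V)
Op 1: CLOSE 2-1: Q_total=20.00, C_total=9.00, V=2.22; Q2=13.33, Q1=6.67; dissipated=0.694
Op 2: CLOSE 2-3: Q_total=15.33, C_total=8.00, V=1.92; Q2=11.50, Q3=3.83; dissipated=1.120
Total dissipated: 1.815 μJ

Answer: 1.81 μJ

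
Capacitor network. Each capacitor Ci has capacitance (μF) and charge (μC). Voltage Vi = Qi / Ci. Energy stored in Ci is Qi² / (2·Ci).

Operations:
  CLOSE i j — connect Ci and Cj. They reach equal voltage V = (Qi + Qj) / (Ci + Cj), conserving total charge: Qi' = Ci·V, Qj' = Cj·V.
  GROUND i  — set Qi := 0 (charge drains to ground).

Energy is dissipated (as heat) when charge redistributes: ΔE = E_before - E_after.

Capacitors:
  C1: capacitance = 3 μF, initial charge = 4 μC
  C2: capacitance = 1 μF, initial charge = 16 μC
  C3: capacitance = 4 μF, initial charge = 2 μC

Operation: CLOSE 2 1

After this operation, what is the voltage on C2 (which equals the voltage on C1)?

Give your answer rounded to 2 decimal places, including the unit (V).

Initial: C1(3μF, Q=4μC, V=1.33V), C2(1μF, Q=16μC, V=16.00V), C3(4μF, Q=2μC, V=0.50V)
Op 1: CLOSE 2-1: Q_total=20.00, C_total=4.00, V=5.00; Q2=5.00, Q1=15.00; dissipated=80.667

Answer: 5.00 V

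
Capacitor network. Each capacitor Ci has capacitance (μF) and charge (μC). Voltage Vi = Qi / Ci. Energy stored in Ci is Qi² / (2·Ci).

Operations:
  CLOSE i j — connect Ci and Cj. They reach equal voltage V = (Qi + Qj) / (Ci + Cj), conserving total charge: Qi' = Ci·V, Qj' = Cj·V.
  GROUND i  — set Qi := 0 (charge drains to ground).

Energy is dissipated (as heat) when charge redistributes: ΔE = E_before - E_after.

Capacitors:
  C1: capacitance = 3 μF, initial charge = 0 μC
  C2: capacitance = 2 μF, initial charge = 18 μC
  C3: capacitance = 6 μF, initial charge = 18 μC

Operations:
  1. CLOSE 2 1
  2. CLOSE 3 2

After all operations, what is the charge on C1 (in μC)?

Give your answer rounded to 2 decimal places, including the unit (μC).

Answer: 10.80 μC

Derivation:
Initial: C1(3μF, Q=0μC, V=0.00V), C2(2μF, Q=18μC, V=9.00V), C3(6μF, Q=18μC, V=3.00V)
Op 1: CLOSE 2-1: Q_total=18.00, C_total=5.00, V=3.60; Q2=7.20, Q1=10.80; dissipated=48.600
Op 2: CLOSE 3-2: Q_total=25.20, C_total=8.00, V=3.15; Q3=18.90, Q2=6.30; dissipated=0.270
Final charges: Q1=10.80, Q2=6.30, Q3=18.90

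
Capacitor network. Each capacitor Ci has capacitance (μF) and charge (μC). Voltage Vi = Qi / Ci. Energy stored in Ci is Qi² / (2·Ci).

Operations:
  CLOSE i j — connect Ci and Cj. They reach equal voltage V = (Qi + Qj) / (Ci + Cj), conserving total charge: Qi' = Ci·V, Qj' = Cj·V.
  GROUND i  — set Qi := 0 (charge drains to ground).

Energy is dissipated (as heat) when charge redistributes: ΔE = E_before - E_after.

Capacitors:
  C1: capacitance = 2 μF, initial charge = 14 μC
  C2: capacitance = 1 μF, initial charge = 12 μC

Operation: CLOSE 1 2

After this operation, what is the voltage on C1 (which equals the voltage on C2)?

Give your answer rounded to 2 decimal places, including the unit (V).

Answer: 8.67 V

Derivation:
Initial: C1(2μF, Q=14μC, V=7.00V), C2(1μF, Q=12μC, V=12.00V)
Op 1: CLOSE 1-2: Q_total=26.00, C_total=3.00, V=8.67; Q1=17.33, Q2=8.67; dissipated=8.333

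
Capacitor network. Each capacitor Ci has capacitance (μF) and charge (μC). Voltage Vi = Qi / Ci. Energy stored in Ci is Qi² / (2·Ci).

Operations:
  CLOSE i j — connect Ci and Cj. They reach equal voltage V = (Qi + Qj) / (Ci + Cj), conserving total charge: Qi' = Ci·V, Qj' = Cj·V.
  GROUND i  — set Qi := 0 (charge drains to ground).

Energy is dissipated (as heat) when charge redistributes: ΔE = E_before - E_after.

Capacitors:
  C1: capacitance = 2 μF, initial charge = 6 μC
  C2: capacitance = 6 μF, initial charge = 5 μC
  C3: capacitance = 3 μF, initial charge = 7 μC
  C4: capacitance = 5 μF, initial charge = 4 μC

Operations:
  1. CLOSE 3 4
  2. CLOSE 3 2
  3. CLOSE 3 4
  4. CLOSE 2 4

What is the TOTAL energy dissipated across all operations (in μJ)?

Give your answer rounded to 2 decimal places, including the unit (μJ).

Answer: 2.69 μJ

Derivation:
Initial: C1(2μF, Q=6μC, V=3.00V), C2(6μF, Q=5μC, V=0.83V), C3(3μF, Q=7μC, V=2.33V), C4(5μF, Q=4μC, V=0.80V)
Op 1: CLOSE 3-4: Q_total=11.00, C_total=8.00, V=1.38; Q3=4.12, Q4=6.88; dissipated=2.204
Op 2: CLOSE 3-2: Q_total=9.12, C_total=9.00, V=1.01; Q3=3.04, Q2=6.08; dissipated=0.293
Op 3: CLOSE 3-4: Q_total=9.92, C_total=8.00, V=1.24; Q3=3.72, Q4=6.20; dissipated=0.122
Op 4: CLOSE 2-4: Q_total=12.28, C_total=11.00, V=1.12; Q2=6.70, Q4=5.58; dissipated=0.069
Total dissipated: 2.689 μJ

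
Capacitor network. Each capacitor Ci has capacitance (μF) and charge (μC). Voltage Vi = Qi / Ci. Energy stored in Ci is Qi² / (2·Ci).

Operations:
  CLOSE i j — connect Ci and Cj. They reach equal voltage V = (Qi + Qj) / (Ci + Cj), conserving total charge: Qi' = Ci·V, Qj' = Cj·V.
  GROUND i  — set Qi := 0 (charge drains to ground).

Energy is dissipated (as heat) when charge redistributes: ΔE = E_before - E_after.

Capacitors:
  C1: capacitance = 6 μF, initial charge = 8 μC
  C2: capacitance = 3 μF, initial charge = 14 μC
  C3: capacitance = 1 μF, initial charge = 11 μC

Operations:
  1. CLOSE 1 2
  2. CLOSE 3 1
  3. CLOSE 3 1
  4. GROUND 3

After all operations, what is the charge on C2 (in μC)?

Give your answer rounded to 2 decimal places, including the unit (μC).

Answer: 7.33 μC

Derivation:
Initial: C1(6μF, Q=8μC, V=1.33V), C2(3μF, Q=14μC, V=4.67V), C3(1μF, Q=11μC, V=11.00V)
Op 1: CLOSE 1-2: Q_total=22.00, C_total=9.00, V=2.44; Q1=14.67, Q2=7.33; dissipated=11.111
Op 2: CLOSE 3-1: Q_total=25.67, C_total=7.00, V=3.67; Q3=3.67, Q1=22.00; dissipated=31.370
Op 3: CLOSE 3-1: Q_total=25.67, C_total=7.00, V=3.67; Q3=3.67, Q1=22.00; dissipated=0.000
Op 4: GROUND 3: Q3=0; energy lost=6.722
Final charges: Q1=22.00, Q2=7.33, Q3=0.00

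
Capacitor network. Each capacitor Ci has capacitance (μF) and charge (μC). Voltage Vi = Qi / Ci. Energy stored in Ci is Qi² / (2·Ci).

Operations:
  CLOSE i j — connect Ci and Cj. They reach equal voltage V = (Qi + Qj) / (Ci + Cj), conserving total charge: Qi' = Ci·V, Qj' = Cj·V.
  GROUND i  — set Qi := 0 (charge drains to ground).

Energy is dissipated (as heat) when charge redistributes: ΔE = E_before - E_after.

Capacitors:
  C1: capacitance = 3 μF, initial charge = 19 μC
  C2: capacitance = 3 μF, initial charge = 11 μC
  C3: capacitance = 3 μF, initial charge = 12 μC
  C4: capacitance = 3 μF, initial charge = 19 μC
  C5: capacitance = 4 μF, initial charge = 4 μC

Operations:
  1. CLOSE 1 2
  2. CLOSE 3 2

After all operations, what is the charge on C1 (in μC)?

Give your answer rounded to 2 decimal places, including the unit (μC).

Answer: 15.00 μC

Derivation:
Initial: C1(3μF, Q=19μC, V=6.33V), C2(3μF, Q=11μC, V=3.67V), C3(3μF, Q=12μC, V=4.00V), C4(3μF, Q=19μC, V=6.33V), C5(4μF, Q=4μC, V=1.00V)
Op 1: CLOSE 1-2: Q_total=30.00, C_total=6.00, V=5.00; Q1=15.00, Q2=15.00; dissipated=5.333
Op 2: CLOSE 3-2: Q_total=27.00, C_total=6.00, V=4.50; Q3=13.50, Q2=13.50; dissipated=0.750
Final charges: Q1=15.00, Q2=13.50, Q3=13.50, Q4=19.00, Q5=4.00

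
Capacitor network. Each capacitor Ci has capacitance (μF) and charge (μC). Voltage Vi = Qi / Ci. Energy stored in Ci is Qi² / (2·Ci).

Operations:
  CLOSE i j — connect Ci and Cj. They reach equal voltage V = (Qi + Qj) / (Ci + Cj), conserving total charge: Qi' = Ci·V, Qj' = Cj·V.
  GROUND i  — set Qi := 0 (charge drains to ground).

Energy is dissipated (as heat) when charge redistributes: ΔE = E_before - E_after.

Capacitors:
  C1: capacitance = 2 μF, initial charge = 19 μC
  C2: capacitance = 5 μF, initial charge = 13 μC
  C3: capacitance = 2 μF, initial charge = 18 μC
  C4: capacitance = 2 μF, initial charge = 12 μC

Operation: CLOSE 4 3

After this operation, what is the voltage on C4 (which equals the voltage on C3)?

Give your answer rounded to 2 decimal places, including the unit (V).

Answer: 7.50 V

Derivation:
Initial: C1(2μF, Q=19μC, V=9.50V), C2(5μF, Q=13μC, V=2.60V), C3(2μF, Q=18μC, V=9.00V), C4(2μF, Q=12μC, V=6.00V)
Op 1: CLOSE 4-3: Q_total=30.00, C_total=4.00, V=7.50; Q4=15.00, Q3=15.00; dissipated=4.500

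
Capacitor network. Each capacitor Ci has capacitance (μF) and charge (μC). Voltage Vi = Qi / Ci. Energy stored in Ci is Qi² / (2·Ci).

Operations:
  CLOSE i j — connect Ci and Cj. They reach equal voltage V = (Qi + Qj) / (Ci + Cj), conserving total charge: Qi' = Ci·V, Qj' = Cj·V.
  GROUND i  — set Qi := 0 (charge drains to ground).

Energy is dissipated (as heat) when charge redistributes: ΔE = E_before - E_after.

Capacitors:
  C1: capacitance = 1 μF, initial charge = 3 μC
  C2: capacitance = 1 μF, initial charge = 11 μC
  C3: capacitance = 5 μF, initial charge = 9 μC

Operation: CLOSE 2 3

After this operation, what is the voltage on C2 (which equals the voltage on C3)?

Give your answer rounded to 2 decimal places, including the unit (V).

Answer: 3.33 V

Derivation:
Initial: C1(1μF, Q=3μC, V=3.00V), C2(1μF, Q=11μC, V=11.00V), C3(5μF, Q=9μC, V=1.80V)
Op 1: CLOSE 2-3: Q_total=20.00, C_total=6.00, V=3.33; Q2=3.33, Q3=16.67; dissipated=35.267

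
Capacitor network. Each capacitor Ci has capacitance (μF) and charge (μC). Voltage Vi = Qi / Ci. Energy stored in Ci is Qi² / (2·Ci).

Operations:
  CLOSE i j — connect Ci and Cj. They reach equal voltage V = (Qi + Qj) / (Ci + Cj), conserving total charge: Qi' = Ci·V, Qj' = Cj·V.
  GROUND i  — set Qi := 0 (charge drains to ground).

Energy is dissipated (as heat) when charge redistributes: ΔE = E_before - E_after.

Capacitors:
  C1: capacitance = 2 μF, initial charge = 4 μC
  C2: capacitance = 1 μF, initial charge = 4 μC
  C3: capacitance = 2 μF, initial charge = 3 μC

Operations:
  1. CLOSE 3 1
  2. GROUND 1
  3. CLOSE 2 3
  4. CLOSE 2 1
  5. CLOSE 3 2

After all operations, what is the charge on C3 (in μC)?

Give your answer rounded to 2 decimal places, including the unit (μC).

Answer: 3.89 μC

Derivation:
Initial: C1(2μF, Q=4μC, V=2.00V), C2(1μF, Q=4μC, V=4.00V), C3(2μF, Q=3μC, V=1.50V)
Op 1: CLOSE 3-1: Q_total=7.00, C_total=4.00, V=1.75; Q3=3.50, Q1=3.50; dissipated=0.125
Op 2: GROUND 1: Q1=0; energy lost=3.062
Op 3: CLOSE 2-3: Q_total=7.50, C_total=3.00, V=2.50; Q2=2.50, Q3=5.00; dissipated=1.688
Op 4: CLOSE 2-1: Q_total=2.50, C_total=3.00, V=0.83; Q2=0.83, Q1=1.67; dissipated=2.083
Op 5: CLOSE 3-2: Q_total=5.83, C_total=3.00, V=1.94; Q3=3.89, Q2=1.94; dissipated=0.926
Final charges: Q1=1.67, Q2=1.94, Q3=3.89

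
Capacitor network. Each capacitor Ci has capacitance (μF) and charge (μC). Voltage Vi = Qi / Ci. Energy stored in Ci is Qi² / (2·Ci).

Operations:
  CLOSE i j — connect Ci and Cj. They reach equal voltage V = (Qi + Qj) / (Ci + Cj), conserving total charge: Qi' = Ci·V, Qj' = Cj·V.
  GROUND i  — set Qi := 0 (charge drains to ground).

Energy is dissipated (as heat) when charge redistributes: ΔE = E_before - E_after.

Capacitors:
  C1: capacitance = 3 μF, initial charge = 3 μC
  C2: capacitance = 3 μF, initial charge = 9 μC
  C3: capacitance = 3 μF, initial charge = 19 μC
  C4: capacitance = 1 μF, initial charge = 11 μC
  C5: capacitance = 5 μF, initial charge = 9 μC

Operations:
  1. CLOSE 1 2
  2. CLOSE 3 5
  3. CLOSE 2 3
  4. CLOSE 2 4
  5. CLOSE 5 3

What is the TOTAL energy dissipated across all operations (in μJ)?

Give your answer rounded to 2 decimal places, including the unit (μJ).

Initial: C1(3μF, Q=3μC, V=1.00V), C2(3μF, Q=9μC, V=3.00V), C3(3μF, Q=19μC, V=6.33V), C4(1μF, Q=11μC, V=11.00V), C5(5μF, Q=9μC, V=1.80V)
Op 1: CLOSE 1-2: Q_total=12.00, C_total=6.00, V=2.00; Q1=6.00, Q2=6.00; dissipated=3.000
Op 2: CLOSE 3-5: Q_total=28.00, C_total=8.00, V=3.50; Q3=10.50, Q5=17.50; dissipated=19.267
Op 3: CLOSE 2-3: Q_total=16.50, C_total=6.00, V=2.75; Q2=8.25, Q3=8.25; dissipated=1.688
Op 4: CLOSE 2-4: Q_total=19.25, C_total=4.00, V=4.81; Q2=14.44, Q4=4.81; dissipated=25.523
Op 5: CLOSE 5-3: Q_total=25.75, C_total=8.00, V=3.22; Q5=16.09, Q3=9.66; dissipated=0.527
Total dissipated: 50.005 μJ

Answer: 50.00 μJ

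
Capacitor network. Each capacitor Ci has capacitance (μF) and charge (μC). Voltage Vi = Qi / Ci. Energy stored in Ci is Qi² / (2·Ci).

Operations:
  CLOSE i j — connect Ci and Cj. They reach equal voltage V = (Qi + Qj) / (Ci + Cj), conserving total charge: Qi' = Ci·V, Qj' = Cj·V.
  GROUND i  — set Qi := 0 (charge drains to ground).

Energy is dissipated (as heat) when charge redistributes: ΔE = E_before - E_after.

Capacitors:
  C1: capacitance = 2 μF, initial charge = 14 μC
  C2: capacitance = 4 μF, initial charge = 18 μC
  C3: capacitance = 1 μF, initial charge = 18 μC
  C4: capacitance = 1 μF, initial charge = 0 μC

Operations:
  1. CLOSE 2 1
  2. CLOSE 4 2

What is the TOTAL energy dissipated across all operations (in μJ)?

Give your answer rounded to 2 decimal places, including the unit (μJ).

Initial: C1(2μF, Q=14μC, V=7.00V), C2(4μF, Q=18μC, V=4.50V), C3(1μF, Q=18μC, V=18.00V), C4(1μF, Q=0μC, V=0.00V)
Op 1: CLOSE 2-1: Q_total=32.00, C_total=6.00, V=5.33; Q2=21.33, Q1=10.67; dissipated=4.167
Op 2: CLOSE 4-2: Q_total=21.33, C_total=5.00, V=4.27; Q4=4.27, Q2=17.07; dissipated=11.378
Total dissipated: 15.544 μJ

Answer: 15.54 μJ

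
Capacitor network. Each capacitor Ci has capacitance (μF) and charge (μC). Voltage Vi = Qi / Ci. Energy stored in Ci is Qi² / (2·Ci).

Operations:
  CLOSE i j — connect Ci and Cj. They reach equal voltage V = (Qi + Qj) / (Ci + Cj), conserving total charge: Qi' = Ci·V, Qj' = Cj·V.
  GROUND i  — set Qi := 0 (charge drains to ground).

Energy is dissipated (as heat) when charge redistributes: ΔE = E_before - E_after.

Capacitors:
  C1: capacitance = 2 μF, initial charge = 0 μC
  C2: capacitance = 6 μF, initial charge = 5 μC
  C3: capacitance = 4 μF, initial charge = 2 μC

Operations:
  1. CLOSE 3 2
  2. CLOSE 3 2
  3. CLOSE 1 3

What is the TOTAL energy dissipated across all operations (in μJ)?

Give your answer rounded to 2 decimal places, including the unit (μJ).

Answer: 0.46 μJ

Derivation:
Initial: C1(2μF, Q=0μC, V=0.00V), C2(6μF, Q=5μC, V=0.83V), C3(4μF, Q=2μC, V=0.50V)
Op 1: CLOSE 3-2: Q_total=7.00, C_total=10.00, V=0.70; Q3=2.80, Q2=4.20; dissipated=0.133
Op 2: CLOSE 3-2: Q_total=7.00, C_total=10.00, V=0.70; Q3=2.80, Q2=4.20; dissipated=0.000
Op 3: CLOSE 1-3: Q_total=2.80, C_total=6.00, V=0.47; Q1=0.93, Q3=1.87; dissipated=0.327
Total dissipated: 0.460 μJ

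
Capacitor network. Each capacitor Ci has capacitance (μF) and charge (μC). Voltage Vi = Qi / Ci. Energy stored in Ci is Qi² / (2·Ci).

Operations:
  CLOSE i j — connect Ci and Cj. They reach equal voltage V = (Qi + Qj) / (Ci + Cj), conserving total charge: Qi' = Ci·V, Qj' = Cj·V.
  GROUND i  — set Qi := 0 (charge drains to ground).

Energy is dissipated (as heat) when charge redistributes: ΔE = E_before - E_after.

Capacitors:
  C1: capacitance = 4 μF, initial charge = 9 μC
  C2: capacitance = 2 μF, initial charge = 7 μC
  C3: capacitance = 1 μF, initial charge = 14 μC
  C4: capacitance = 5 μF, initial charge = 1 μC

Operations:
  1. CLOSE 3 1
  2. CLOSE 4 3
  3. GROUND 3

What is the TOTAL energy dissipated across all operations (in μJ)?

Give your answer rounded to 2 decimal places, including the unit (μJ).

Initial: C1(4μF, Q=9μC, V=2.25V), C2(2μF, Q=7μC, V=3.50V), C3(1μF, Q=14μC, V=14.00V), C4(5μF, Q=1μC, V=0.20V)
Op 1: CLOSE 3-1: Q_total=23.00, C_total=5.00, V=4.60; Q3=4.60, Q1=18.40; dissipated=55.225
Op 2: CLOSE 4-3: Q_total=5.60, C_total=6.00, V=0.93; Q4=4.67, Q3=0.93; dissipated=8.067
Op 3: GROUND 3: Q3=0; energy lost=0.436
Total dissipated: 63.727 μJ

Answer: 63.73 μJ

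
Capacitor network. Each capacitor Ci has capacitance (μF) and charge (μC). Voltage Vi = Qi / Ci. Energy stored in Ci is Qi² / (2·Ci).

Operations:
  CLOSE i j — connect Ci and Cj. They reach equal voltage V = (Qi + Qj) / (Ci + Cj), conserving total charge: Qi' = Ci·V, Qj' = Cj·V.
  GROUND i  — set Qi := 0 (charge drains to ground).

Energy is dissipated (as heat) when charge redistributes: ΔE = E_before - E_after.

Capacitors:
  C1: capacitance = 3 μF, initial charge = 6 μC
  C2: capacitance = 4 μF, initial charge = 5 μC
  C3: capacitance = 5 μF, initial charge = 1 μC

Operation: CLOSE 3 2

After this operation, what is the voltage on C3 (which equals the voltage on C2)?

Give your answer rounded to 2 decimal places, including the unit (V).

Initial: C1(3μF, Q=6μC, V=2.00V), C2(4μF, Q=5μC, V=1.25V), C3(5μF, Q=1μC, V=0.20V)
Op 1: CLOSE 3-2: Q_total=6.00, C_total=9.00, V=0.67; Q3=3.33, Q2=2.67; dissipated=1.225

Answer: 0.67 V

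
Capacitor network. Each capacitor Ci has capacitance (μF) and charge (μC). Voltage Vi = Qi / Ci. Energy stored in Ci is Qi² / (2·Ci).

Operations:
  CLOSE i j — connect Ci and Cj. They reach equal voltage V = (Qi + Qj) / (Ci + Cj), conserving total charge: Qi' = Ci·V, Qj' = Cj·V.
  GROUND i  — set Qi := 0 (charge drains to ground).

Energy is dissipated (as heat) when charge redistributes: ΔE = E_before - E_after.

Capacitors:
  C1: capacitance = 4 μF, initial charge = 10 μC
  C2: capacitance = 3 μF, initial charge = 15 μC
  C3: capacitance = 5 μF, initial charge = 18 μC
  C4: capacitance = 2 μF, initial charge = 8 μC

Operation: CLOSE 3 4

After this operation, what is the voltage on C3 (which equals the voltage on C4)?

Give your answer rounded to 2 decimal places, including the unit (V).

Answer: 3.71 V

Derivation:
Initial: C1(4μF, Q=10μC, V=2.50V), C2(3μF, Q=15μC, V=5.00V), C3(5μF, Q=18μC, V=3.60V), C4(2μF, Q=8μC, V=4.00V)
Op 1: CLOSE 3-4: Q_total=26.00, C_total=7.00, V=3.71; Q3=18.57, Q4=7.43; dissipated=0.114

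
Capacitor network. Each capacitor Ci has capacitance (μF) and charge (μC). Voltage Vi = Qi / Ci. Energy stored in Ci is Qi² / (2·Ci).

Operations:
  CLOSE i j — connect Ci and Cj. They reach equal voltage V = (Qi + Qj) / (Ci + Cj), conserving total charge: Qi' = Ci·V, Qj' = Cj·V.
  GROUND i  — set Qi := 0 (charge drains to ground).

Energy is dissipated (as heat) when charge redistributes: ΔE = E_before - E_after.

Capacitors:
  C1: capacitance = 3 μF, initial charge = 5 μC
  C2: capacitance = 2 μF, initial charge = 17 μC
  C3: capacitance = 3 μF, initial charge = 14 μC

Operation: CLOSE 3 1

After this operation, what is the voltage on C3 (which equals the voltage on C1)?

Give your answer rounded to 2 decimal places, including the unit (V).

Initial: C1(3μF, Q=5μC, V=1.67V), C2(2μF, Q=17μC, V=8.50V), C3(3μF, Q=14μC, V=4.67V)
Op 1: CLOSE 3-1: Q_total=19.00, C_total=6.00, V=3.17; Q3=9.50, Q1=9.50; dissipated=6.750

Answer: 3.17 V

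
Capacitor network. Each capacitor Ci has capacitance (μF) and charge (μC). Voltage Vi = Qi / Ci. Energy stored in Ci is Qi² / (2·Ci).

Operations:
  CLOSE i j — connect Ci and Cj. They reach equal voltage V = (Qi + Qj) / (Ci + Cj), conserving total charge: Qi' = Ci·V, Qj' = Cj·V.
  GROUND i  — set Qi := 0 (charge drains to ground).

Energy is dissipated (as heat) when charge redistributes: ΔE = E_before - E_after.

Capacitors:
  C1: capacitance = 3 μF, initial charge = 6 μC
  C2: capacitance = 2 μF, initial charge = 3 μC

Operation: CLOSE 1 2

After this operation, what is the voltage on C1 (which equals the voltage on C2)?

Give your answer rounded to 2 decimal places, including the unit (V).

Initial: C1(3μF, Q=6μC, V=2.00V), C2(2μF, Q=3μC, V=1.50V)
Op 1: CLOSE 1-2: Q_total=9.00, C_total=5.00, V=1.80; Q1=5.40, Q2=3.60; dissipated=0.150

Answer: 1.80 V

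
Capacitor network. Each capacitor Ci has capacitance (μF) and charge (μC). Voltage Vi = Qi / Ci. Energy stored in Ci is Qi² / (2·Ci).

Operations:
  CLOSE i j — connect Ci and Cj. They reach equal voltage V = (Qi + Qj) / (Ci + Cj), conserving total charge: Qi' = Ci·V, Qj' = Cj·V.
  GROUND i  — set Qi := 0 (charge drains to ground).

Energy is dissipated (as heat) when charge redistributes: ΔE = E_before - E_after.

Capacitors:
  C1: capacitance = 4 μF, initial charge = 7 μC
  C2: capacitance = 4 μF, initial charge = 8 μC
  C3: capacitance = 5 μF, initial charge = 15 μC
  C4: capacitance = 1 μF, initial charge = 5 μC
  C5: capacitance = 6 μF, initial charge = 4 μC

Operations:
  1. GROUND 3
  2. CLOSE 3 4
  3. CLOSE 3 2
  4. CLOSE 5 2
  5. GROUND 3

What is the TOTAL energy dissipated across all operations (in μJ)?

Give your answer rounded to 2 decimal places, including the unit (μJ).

Answer: 39.56 μJ

Derivation:
Initial: C1(4μF, Q=7μC, V=1.75V), C2(4μF, Q=8μC, V=2.00V), C3(5μF, Q=15μC, V=3.00V), C4(1μF, Q=5μC, V=5.00V), C5(6μF, Q=4μC, V=0.67V)
Op 1: GROUND 3: Q3=0; energy lost=22.500
Op 2: CLOSE 3-4: Q_total=5.00, C_total=6.00, V=0.83; Q3=4.17, Q4=0.83; dissipated=10.417
Op 3: CLOSE 3-2: Q_total=12.17, C_total=9.00, V=1.35; Q3=6.76, Q2=5.41; dissipated=1.512
Op 4: CLOSE 5-2: Q_total=9.41, C_total=10.00, V=0.94; Q5=5.64, Q2=3.76; dissipated=0.563
Op 5: GROUND 3: Q3=0; energy lost=4.569
Total dissipated: 39.561 μJ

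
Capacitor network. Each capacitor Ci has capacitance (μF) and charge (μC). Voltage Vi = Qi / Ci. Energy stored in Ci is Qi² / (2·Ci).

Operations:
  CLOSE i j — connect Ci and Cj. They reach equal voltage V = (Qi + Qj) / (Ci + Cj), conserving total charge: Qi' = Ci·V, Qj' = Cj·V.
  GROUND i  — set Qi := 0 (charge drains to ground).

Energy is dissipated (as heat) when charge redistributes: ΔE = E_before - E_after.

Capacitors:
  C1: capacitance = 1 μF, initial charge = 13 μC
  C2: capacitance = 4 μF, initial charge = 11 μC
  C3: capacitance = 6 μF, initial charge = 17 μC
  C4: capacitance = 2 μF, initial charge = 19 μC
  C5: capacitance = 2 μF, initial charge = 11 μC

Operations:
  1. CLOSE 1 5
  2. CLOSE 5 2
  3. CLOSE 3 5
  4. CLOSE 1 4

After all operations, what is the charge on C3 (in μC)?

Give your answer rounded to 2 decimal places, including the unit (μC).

Initial: C1(1μF, Q=13μC, V=13.00V), C2(4μF, Q=11μC, V=2.75V), C3(6μF, Q=17μC, V=2.83V), C4(2μF, Q=19μC, V=9.50V), C5(2μF, Q=11μC, V=5.50V)
Op 1: CLOSE 1-5: Q_total=24.00, C_total=3.00, V=8.00; Q1=8.00, Q5=16.00; dissipated=18.750
Op 2: CLOSE 5-2: Q_total=27.00, C_total=6.00, V=4.50; Q5=9.00, Q2=18.00; dissipated=18.375
Op 3: CLOSE 3-5: Q_total=26.00, C_total=8.00, V=3.25; Q3=19.50, Q5=6.50; dissipated=2.083
Op 4: CLOSE 1-4: Q_total=27.00, C_total=3.00, V=9.00; Q1=9.00, Q4=18.00; dissipated=0.750
Final charges: Q1=9.00, Q2=18.00, Q3=19.50, Q4=18.00, Q5=6.50

Answer: 19.50 μC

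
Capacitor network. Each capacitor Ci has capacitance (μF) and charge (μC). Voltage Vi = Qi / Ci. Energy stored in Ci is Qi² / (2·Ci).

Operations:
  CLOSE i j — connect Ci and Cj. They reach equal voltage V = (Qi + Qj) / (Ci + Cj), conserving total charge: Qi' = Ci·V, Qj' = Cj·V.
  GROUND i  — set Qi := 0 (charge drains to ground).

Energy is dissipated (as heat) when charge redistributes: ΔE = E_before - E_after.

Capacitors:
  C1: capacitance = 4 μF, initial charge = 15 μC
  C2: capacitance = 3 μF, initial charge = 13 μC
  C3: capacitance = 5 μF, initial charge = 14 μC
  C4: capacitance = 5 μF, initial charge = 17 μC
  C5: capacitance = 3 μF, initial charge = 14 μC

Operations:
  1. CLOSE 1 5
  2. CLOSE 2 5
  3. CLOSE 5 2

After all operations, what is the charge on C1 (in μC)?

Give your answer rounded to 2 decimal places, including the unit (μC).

Answer: 16.57 μC

Derivation:
Initial: C1(4μF, Q=15μC, V=3.75V), C2(3μF, Q=13μC, V=4.33V), C3(5μF, Q=14μC, V=2.80V), C4(5μF, Q=17μC, V=3.40V), C5(3μF, Q=14μC, V=4.67V)
Op 1: CLOSE 1-5: Q_total=29.00, C_total=7.00, V=4.14; Q1=16.57, Q5=12.43; dissipated=0.720
Op 2: CLOSE 2-5: Q_total=25.43, C_total=6.00, V=4.24; Q2=12.71, Q5=12.71; dissipated=0.027
Op 3: CLOSE 5-2: Q_total=25.43, C_total=6.00, V=4.24; Q5=12.71, Q2=12.71; dissipated=0.000
Final charges: Q1=16.57, Q2=12.71, Q3=14.00, Q4=17.00, Q5=12.71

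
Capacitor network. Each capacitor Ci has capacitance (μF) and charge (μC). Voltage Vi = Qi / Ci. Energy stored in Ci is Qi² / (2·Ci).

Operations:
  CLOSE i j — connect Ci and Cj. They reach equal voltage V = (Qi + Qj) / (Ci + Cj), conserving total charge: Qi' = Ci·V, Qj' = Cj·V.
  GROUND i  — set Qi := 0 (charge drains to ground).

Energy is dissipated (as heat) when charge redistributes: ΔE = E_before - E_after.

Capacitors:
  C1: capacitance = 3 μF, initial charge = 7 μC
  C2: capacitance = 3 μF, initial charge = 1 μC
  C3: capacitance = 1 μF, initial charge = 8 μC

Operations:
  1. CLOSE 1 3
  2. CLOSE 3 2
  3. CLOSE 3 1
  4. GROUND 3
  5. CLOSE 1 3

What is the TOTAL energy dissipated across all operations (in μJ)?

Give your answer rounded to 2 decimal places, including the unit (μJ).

Initial: C1(3μF, Q=7μC, V=2.33V), C2(3μF, Q=1μC, V=0.33V), C3(1μF, Q=8μC, V=8.00V)
Op 1: CLOSE 1-3: Q_total=15.00, C_total=4.00, V=3.75; Q1=11.25, Q3=3.75; dissipated=12.042
Op 2: CLOSE 3-2: Q_total=4.75, C_total=4.00, V=1.19; Q3=1.19, Q2=3.56; dissipated=4.378
Op 3: CLOSE 3-1: Q_total=12.44, C_total=4.00, V=3.11; Q3=3.11, Q1=9.33; dissipated=2.462
Op 4: GROUND 3: Q3=0; energy lost=4.834
Op 5: CLOSE 1-3: Q_total=9.33, C_total=4.00, V=2.33; Q1=7.00, Q3=2.33; dissipated=3.626
Total dissipated: 27.341 μJ

Answer: 27.34 μJ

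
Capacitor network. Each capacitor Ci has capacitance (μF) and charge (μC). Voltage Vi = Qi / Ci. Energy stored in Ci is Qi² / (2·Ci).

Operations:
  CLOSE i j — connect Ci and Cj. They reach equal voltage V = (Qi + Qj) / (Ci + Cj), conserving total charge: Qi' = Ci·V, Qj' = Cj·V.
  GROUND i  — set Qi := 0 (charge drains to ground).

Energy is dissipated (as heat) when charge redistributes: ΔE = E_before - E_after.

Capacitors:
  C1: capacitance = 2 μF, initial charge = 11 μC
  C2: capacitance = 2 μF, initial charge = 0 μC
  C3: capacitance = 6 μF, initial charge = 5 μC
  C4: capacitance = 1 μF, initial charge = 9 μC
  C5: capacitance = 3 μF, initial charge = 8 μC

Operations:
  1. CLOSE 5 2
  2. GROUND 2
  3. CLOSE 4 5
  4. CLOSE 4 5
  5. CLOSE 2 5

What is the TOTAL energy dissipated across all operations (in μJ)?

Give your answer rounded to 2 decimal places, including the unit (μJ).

Initial: C1(2μF, Q=11μC, V=5.50V), C2(2μF, Q=0μC, V=0.00V), C3(6μF, Q=5μC, V=0.83V), C4(1μF, Q=9μC, V=9.00V), C5(3μF, Q=8μC, V=2.67V)
Op 1: CLOSE 5-2: Q_total=8.00, C_total=5.00, V=1.60; Q5=4.80, Q2=3.20; dissipated=4.267
Op 2: GROUND 2: Q2=0; energy lost=2.560
Op 3: CLOSE 4-5: Q_total=13.80, C_total=4.00, V=3.45; Q4=3.45, Q5=10.35; dissipated=20.535
Op 4: CLOSE 4-5: Q_total=13.80, C_total=4.00, V=3.45; Q4=3.45, Q5=10.35; dissipated=0.000
Op 5: CLOSE 2-5: Q_total=10.35, C_total=5.00, V=2.07; Q2=4.14, Q5=6.21; dissipated=7.141
Total dissipated: 34.503 μJ

Answer: 34.50 μJ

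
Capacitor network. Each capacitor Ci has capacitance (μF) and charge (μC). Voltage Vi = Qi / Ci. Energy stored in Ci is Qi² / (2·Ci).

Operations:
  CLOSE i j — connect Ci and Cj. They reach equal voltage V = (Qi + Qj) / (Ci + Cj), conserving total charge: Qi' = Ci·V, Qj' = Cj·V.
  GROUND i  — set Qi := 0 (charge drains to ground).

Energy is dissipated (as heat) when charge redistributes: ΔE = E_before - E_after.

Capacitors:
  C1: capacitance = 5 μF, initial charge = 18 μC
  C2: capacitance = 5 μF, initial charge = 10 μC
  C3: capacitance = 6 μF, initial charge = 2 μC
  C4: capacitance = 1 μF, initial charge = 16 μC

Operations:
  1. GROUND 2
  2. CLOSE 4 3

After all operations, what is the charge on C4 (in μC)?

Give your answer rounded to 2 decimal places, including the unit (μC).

Answer: 2.57 μC

Derivation:
Initial: C1(5μF, Q=18μC, V=3.60V), C2(5μF, Q=10μC, V=2.00V), C3(6μF, Q=2μC, V=0.33V), C4(1μF, Q=16μC, V=16.00V)
Op 1: GROUND 2: Q2=0; energy lost=10.000
Op 2: CLOSE 4-3: Q_total=18.00, C_total=7.00, V=2.57; Q4=2.57, Q3=15.43; dissipated=105.190
Final charges: Q1=18.00, Q2=0.00, Q3=15.43, Q4=2.57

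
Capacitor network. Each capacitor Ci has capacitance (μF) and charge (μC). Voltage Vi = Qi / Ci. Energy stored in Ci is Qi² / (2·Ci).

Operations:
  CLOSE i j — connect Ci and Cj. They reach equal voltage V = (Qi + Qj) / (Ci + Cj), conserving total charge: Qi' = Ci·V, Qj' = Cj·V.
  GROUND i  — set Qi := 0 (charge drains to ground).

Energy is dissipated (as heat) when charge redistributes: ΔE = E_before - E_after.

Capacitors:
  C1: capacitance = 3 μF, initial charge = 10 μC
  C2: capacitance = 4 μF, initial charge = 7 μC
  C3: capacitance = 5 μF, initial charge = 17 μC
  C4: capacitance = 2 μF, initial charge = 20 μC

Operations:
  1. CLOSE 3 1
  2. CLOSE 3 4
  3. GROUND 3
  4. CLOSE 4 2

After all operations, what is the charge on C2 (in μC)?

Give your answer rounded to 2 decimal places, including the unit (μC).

Initial: C1(3μF, Q=10μC, V=3.33V), C2(4μF, Q=7μC, V=1.75V), C3(5μF, Q=17μC, V=3.40V), C4(2μF, Q=20μC, V=10.00V)
Op 1: CLOSE 3-1: Q_total=27.00, C_total=8.00, V=3.38; Q3=16.88, Q1=10.12; dissipated=0.004
Op 2: CLOSE 3-4: Q_total=36.88, C_total=7.00, V=5.27; Q3=26.34, Q4=10.54; dissipated=31.350
Op 3: GROUND 3: Q3=0; energy lost=69.376
Op 4: CLOSE 4-2: Q_total=17.54, C_total=6.00, V=2.92; Q4=5.85, Q2=11.69; dissipated=8.250
Final charges: Q1=10.12, Q2=11.69, Q3=0.00, Q4=5.85

Answer: 11.69 μC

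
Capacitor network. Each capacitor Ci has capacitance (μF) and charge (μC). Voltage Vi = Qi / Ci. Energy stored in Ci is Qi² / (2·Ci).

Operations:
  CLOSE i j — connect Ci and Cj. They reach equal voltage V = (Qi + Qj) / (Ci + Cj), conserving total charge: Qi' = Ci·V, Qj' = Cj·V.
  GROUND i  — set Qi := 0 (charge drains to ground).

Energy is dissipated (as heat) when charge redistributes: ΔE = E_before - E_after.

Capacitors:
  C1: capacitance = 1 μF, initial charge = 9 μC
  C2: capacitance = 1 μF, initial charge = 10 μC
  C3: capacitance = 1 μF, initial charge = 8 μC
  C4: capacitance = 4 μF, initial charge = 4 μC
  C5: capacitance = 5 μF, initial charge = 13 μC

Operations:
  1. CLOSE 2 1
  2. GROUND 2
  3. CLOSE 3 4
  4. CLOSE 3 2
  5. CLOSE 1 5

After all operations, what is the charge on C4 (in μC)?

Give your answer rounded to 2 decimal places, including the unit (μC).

Initial: C1(1μF, Q=9μC, V=9.00V), C2(1μF, Q=10μC, V=10.00V), C3(1μF, Q=8μC, V=8.00V), C4(4μF, Q=4μC, V=1.00V), C5(5μF, Q=13μC, V=2.60V)
Op 1: CLOSE 2-1: Q_total=19.00, C_total=2.00, V=9.50; Q2=9.50, Q1=9.50; dissipated=0.250
Op 2: GROUND 2: Q2=0; energy lost=45.125
Op 3: CLOSE 3-4: Q_total=12.00, C_total=5.00, V=2.40; Q3=2.40, Q4=9.60; dissipated=19.600
Op 4: CLOSE 3-2: Q_total=2.40, C_total=2.00, V=1.20; Q3=1.20, Q2=1.20; dissipated=1.440
Op 5: CLOSE 1-5: Q_total=22.50, C_total=6.00, V=3.75; Q1=3.75, Q5=18.75; dissipated=19.837
Final charges: Q1=3.75, Q2=1.20, Q3=1.20, Q4=9.60, Q5=18.75

Answer: 9.60 μC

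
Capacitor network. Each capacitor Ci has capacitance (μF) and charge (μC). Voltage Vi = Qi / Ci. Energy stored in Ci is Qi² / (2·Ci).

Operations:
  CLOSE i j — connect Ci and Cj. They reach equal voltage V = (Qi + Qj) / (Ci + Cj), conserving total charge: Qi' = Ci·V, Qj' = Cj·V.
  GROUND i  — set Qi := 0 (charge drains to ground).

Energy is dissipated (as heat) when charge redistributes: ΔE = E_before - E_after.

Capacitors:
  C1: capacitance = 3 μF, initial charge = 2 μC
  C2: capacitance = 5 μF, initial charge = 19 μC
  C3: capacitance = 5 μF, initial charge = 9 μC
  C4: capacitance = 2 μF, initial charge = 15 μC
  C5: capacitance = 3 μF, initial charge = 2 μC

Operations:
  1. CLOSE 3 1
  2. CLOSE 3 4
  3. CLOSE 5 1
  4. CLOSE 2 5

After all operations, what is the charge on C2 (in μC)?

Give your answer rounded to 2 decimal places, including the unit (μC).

Initial: C1(3μF, Q=2μC, V=0.67V), C2(5μF, Q=19μC, V=3.80V), C3(5μF, Q=9μC, V=1.80V), C4(2μF, Q=15μC, V=7.50V), C5(3μF, Q=2μC, V=0.67V)
Op 1: CLOSE 3-1: Q_total=11.00, C_total=8.00, V=1.38; Q3=6.88, Q1=4.12; dissipated=1.204
Op 2: CLOSE 3-4: Q_total=21.88, C_total=7.00, V=3.12; Q3=15.62, Q4=6.25; dissipated=26.797
Op 3: CLOSE 5-1: Q_total=6.12, C_total=6.00, V=1.02; Q5=3.06, Q1=3.06; dissipated=0.376
Op 4: CLOSE 2-5: Q_total=22.06, C_total=8.00, V=2.76; Q2=13.79, Q5=8.27; dissipated=7.241
Final charges: Q1=3.06, Q2=13.79, Q3=15.62, Q4=6.25, Q5=8.27

Answer: 13.79 μC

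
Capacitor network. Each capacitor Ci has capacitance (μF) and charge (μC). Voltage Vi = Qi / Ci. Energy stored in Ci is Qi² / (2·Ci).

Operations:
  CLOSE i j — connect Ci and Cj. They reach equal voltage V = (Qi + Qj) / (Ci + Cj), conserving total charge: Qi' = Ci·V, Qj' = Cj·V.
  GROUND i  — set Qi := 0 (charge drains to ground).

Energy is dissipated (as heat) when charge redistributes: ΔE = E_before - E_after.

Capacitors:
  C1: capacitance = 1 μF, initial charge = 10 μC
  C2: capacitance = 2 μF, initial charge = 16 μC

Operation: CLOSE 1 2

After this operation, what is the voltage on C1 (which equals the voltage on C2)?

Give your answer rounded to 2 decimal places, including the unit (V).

Answer: 8.67 V

Derivation:
Initial: C1(1μF, Q=10μC, V=10.00V), C2(2μF, Q=16μC, V=8.00V)
Op 1: CLOSE 1-2: Q_total=26.00, C_total=3.00, V=8.67; Q1=8.67, Q2=17.33; dissipated=1.333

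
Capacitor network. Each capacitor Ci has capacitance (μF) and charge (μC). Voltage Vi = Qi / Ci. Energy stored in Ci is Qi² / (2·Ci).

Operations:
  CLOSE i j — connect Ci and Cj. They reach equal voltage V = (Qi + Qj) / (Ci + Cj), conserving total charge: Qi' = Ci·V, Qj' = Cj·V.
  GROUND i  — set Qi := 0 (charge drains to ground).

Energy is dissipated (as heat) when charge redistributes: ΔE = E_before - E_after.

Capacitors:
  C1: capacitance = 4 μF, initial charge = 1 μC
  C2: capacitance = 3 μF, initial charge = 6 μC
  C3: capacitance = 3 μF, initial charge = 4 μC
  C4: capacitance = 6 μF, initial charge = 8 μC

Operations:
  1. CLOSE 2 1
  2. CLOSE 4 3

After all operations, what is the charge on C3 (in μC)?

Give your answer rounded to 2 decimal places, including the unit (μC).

Initial: C1(4μF, Q=1μC, V=0.25V), C2(3μF, Q=6μC, V=2.00V), C3(3μF, Q=4μC, V=1.33V), C4(6μF, Q=8μC, V=1.33V)
Op 1: CLOSE 2-1: Q_total=7.00, C_total=7.00, V=1.00; Q2=3.00, Q1=4.00; dissipated=2.625
Op 2: CLOSE 4-3: Q_total=12.00, C_total=9.00, V=1.33; Q4=8.00, Q3=4.00; dissipated=0.000
Final charges: Q1=4.00, Q2=3.00, Q3=4.00, Q4=8.00

Answer: 4.00 μC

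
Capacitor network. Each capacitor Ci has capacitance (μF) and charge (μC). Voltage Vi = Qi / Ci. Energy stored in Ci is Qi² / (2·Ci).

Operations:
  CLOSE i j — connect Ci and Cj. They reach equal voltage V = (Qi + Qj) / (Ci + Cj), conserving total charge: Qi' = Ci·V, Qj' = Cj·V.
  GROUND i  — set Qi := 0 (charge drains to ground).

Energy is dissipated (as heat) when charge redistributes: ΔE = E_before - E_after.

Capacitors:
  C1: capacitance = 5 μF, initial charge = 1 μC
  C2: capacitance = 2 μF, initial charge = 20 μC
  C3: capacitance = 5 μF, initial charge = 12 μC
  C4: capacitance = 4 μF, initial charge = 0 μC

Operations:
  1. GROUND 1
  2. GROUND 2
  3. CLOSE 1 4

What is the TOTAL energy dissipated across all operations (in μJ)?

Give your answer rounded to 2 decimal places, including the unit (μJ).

Answer: 100.10 μJ

Derivation:
Initial: C1(5μF, Q=1μC, V=0.20V), C2(2μF, Q=20μC, V=10.00V), C3(5μF, Q=12μC, V=2.40V), C4(4μF, Q=0μC, V=0.00V)
Op 1: GROUND 1: Q1=0; energy lost=0.100
Op 2: GROUND 2: Q2=0; energy lost=100.000
Op 3: CLOSE 1-4: Q_total=0.00, C_total=9.00, V=0.00; Q1=0.00, Q4=0.00; dissipated=0.000
Total dissipated: 100.100 μJ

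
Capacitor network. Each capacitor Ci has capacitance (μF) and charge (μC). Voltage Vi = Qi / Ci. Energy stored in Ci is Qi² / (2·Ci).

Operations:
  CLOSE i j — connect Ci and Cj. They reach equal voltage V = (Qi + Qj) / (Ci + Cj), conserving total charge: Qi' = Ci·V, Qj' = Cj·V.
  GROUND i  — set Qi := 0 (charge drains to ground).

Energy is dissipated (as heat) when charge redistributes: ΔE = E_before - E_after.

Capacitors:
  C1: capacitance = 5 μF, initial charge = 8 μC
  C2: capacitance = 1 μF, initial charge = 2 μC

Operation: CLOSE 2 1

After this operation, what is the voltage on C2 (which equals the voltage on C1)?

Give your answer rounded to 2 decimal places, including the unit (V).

Initial: C1(5μF, Q=8μC, V=1.60V), C2(1μF, Q=2μC, V=2.00V)
Op 1: CLOSE 2-1: Q_total=10.00, C_total=6.00, V=1.67; Q2=1.67, Q1=8.33; dissipated=0.067

Answer: 1.67 V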